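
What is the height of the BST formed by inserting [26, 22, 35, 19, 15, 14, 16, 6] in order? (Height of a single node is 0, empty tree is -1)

Insertion order: [26, 22, 35, 19, 15, 14, 16, 6]
Tree (level-order array): [26, 22, 35, 19, None, None, None, 15, None, 14, 16, 6]
Compute height bottom-up (empty subtree = -1):
  height(6) = 1 + max(-1, -1) = 0
  height(14) = 1 + max(0, -1) = 1
  height(16) = 1 + max(-1, -1) = 0
  height(15) = 1 + max(1, 0) = 2
  height(19) = 1 + max(2, -1) = 3
  height(22) = 1 + max(3, -1) = 4
  height(35) = 1 + max(-1, -1) = 0
  height(26) = 1 + max(4, 0) = 5
Height = 5


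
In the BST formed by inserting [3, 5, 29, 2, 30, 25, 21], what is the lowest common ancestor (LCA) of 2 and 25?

Tree insertion order: [3, 5, 29, 2, 30, 25, 21]
Tree (level-order array): [3, 2, 5, None, None, None, 29, 25, 30, 21]
In a BST, the LCA of p=2, q=25 is the first node v on the
root-to-leaf path with p <= v <= q (go left if both < v, right if both > v).
Walk from root:
  at 3: 2 <= 3 <= 25, this is the LCA
LCA = 3


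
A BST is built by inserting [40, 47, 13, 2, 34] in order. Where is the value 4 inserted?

Starting tree (level order): [40, 13, 47, 2, 34]
Insertion path: 40 -> 13 -> 2
Result: insert 4 as right child of 2
Final tree (level order): [40, 13, 47, 2, 34, None, None, None, 4]


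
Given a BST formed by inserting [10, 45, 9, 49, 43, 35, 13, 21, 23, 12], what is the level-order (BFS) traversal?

Tree insertion order: [10, 45, 9, 49, 43, 35, 13, 21, 23, 12]
Tree (level-order array): [10, 9, 45, None, None, 43, 49, 35, None, None, None, 13, None, 12, 21, None, None, None, 23]
BFS from the root, enqueuing left then right child of each popped node:
  queue [10] -> pop 10, enqueue [9, 45], visited so far: [10]
  queue [9, 45] -> pop 9, enqueue [none], visited so far: [10, 9]
  queue [45] -> pop 45, enqueue [43, 49], visited so far: [10, 9, 45]
  queue [43, 49] -> pop 43, enqueue [35], visited so far: [10, 9, 45, 43]
  queue [49, 35] -> pop 49, enqueue [none], visited so far: [10, 9, 45, 43, 49]
  queue [35] -> pop 35, enqueue [13], visited so far: [10, 9, 45, 43, 49, 35]
  queue [13] -> pop 13, enqueue [12, 21], visited so far: [10, 9, 45, 43, 49, 35, 13]
  queue [12, 21] -> pop 12, enqueue [none], visited so far: [10, 9, 45, 43, 49, 35, 13, 12]
  queue [21] -> pop 21, enqueue [23], visited so far: [10, 9, 45, 43, 49, 35, 13, 12, 21]
  queue [23] -> pop 23, enqueue [none], visited so far: [10, 9, 45, 43, 49, 35, 13, 12, 21, 23]
Result: [10, 9, 45, 43, 49, 35, 13, 12, 21, 23]


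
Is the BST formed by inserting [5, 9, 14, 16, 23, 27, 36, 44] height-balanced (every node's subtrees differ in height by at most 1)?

Tree (level-order array): [5, None, 9, None, 14, None, 16, None, 23, None, 27, None, 36, None, 44]
Definition: a tree is height-balanced if, at every node, |h(left) - h(right)| <= 1 (empty subtree has height -1).
Bottom-up per-node check:
  node 44: h_left=-1, h_right=-1, diff=0 [OK], height=0
  node 36: h_left=-1, h_right=0, diff=1 [OK], height=1
  node 27: h_left=-1, h_right=1, diff=2 [FAIL (|-1-1|=2 > 1)], height=2
  node 23: h_left=-1, h_right=2, diff=3 [FAIL (|-1-2|=3 > 1)], height=3
  node 16: h_left=-1, h_right=3, diff=4 [FAIL (|-1-3|=4 > 1)], height=4
  node 14: h_left=-1, h_right=4, diff=5 [FAIL (|-1-4|=5 > 1)], height=5
  node 9: h_left=-1, h_right=5, diff=6 [FAIL (|-1-5|=6 > 1)], height=6
  node 5: h_left=-1, h_right=6, diff=7 [FAIL (|-1-6|=7 > 1)], height=7
Node 27 violates the condition: |-1 - 1| = 2 > 1.
Result: Not balanced


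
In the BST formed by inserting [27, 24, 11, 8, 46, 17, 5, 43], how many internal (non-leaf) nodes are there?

Tree built from: [27, 24, 11, 8, 46, 17, 5, 43]
Tree (level-order array): [27, 24, 46, 11, None, 43, None, 8, 17, None, None, 5]
Rule: An internal node has at least one child.
Per-node child counts:
  node 27: 2 child(ren)
  node 24: 1 child(ren)
  node 11: 2 child(ren)
  node 8: 1 child(ren)
  node 5: 0 child(ren)
  node 17: 0 child(ren)
  node 46: 1 child(ren)
  node 43: 0 child(ren)
Matching nodes: [27, 24, 11, 8, 46]
Count of internal (non-leaf) nodes: 5


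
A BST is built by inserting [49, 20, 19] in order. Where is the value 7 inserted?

Starting tree (level order): [49, 20, None, 19]
Insertion path: 49 -> 20 -> 19
Result: insert 7 as left child of 19
Final tree (level order): [49, 20, None, 19, None, 7]


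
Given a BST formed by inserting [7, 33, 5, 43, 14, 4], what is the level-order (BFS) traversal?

Tree insertion order: [7, 33, 5, 43, 14, 4]
Tree (level-order array): [7, 5, 33, 4, None, 14, 43]
BFS from the root, enqueuing left then right child of each popped node:
  queue [7] -> pop 7, enqueue [5, 33], visited so far: [7]
  queue [5, 33] -> pop 5, enqueue [4], visited so far: [7, 5]
  queue [33, 4] -> pop 33, enqueue [14, 43], visited so far: [7, 5, 33]
  queue [4, 14, 43] -> pop 4, enqueue [none], visited so far: [7, 5, 33, 4]
  queue [14, 43] -> pop 14, enqueue [none], visited so far: [7, 5, 33, 4, 14]
  queue [43] -> pop 43, enqueue [none], visited so far: [7, 5, 33, 4, 14, 43]
Result: [7, 5, 33, 4, 14, 43]


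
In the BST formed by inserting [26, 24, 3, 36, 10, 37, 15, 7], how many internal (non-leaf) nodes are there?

Tree built from: [26, 24, 3, 36, 10, 37, 15, 7]
Tree (level-order array): [26, 24, 36, 3, None, None, 37, None, 10, None, None, 7, 15]
Rule: An internal node has at least one child.
Per-node child counts:
  node 26: 2 child(ren)
  node 24: 1 child(ren)
  node 3: 1 child(ren)
  node 10: 2 child(ren)
  node 7: 0 child(ren)
  node 15: 0 child(ren)
  node 36: 1 child(ren)
  node 37: 0 child(ren)
Matching nodes: [26, 24, 3, 10, 36]
Count of internal (non-leaf) nodes: 5


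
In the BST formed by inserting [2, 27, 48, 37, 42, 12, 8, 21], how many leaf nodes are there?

Tree built from: [2, 27, 48, 37, 42, 12, 8, 21]
Tree (level-order array): [2, None, 27, 12, 48, 8, 21, 37, None, None, None, None, None, None, 42]
Rule: A leaf has 0 children.
Per-node child counts:
  node 2: 1 child(ren)
  node 27: 2 child(ren)
  node 12: 2 child(ren)
  node 8: 0 child(ren)
  node 21: 0 child(ren)
  node 48: 1 child(ren)
  node 37: 1 child(ren)
  node 42: 0 child(ren)
Matching nodes: [8, 21, 42]
Count of leaf nodes: 3


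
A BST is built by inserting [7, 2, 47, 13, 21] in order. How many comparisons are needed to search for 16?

Search path for 16: 7 -> 47 -> 13 -> 21
Found: False
Comparisons: 4


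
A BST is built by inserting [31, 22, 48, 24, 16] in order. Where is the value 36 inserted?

Starting tree (level order): [31, 22, 48, 16, 24]
Insertion path: 31 -> 48
Result: insert 36 as left child of 48
Final tree (level order): [31, 22, 48, 16, 24, 36]


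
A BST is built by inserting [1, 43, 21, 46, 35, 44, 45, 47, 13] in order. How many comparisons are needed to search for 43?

Search path for 43: 1 -> 43
Found: True
Comparisons: 2


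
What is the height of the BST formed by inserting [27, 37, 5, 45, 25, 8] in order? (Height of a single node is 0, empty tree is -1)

Insertion order: [27, 37, 5, 45, 25, 8]
Tree (level-order array): [27, 5, 37, None, 25, None, 45, 8]
Compute height bottom-up (empty subtree = -1):
  height(8) = 1 + max(-1, -1) = 0
  height(25) = 1 + max(0, -1) = 1
  height(5) = 1 + max(-1, 1) = 2
  height(45) = 1 + max(-1, -1) = 0
  height(37) = 1 + max(-1, 0) = 1
  height(27) = 1 + max(2, 1) = 3
Height = 3


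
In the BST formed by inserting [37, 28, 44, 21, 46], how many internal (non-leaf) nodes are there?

Tree built from: [37, 28, 44, 21, 46]
Tree (level-order array): [37, 28, 44, 21, None, None, 46]
Rule: An internal node has at least one child.
Per-node child counts:
  node 37: 2 child(ren)
  node 28: 1 child(ren)
  node 21: 0 child(ren)
  node 44: 1 child(ren)
  node 46: 0 child(ren)
Matching nodes: [37, 28, 44]
Count of internal (non-leaf) nodes: 3


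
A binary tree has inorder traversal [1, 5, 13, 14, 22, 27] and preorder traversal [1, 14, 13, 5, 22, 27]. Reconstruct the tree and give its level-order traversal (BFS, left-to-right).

Inorder:  [1, 5, 13, 14, 22, 27]
Preorder: [1, 14, 13, 5, 22, 27]
Algorithm: preorder visits root first, so consume preorder in order;
for each root, split the current inorder slice at that value into
left-subtree inorder and right-subtree inorder, then recurse.
Recursive splits:
  root=1; inorder splits into left=[], right=[5, 13, 14, 22, 27]
  root=14; inorder splits into left=[5, 13], right=[22, 27]
  root=13; inorder splits into left=[5], right=[]
  root=5; inorder splits into left=[], right=[]
  root=22; inorder splits into left=[], right=[27]
  root=27; inorder splits into left=[], right=[]
Reconstructed level-order: [1, 14, 13, 22, 5, 27]


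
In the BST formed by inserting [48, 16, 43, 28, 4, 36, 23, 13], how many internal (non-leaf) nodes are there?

Tree built from: [48, 16, 43, 28, 4, 36, 23, 13]
Tree (level-order array): [48, 16, None, 4, 43, None, 13, 28, None, None, None, 23, 36]
Rule: An internal node has at least one child.
Per-node child counts:
  node 48: 1 child(ren)
  node 16: 2 child(ren)
  node 4: 1 child(ren)
  node 13: 0 child(ren)
  node 43: 1 child(ren)
  node 28: 2 child(ren)
  node 23: 0 child(ren)
  node 36: 0 child(ren)
Matching nodes: [48, 16, 4, 43, 28]
Count of internal (non-leaf) nodes: 5


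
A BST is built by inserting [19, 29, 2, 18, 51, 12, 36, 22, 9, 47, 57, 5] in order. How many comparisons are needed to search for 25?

Search path for 25: 19 -> 29 -> 22
Found: False
Comparisons: 3


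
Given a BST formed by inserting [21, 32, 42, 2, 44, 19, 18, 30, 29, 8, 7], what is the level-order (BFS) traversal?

Tree insertion order: [21, 32, 42, 2, 44, 19, 18, 30, 29, 8, 7]
Tree (level-order array): [21, 2, 32, None, 19, 30, 42, 18, None, 29, None, None, 44, 8, None, None, None, None, None, 7]
BFS from the root, enqueuing left then right child of each popped node:
  queue [21] -> pop 21, enqueue [2, 32], visited so far: [21]
  queue [2, 32] -> pop 2, enqueue [19], visited so far: [21, 2]
  queue [32, 19] -> pop 32, enqueue [30, 42], visited so far: [21, 2, 32]
  queue [19, 30, 42] -> pop 19, enqueue [18], visited so far: [21, 2, 32, 19]
  queue [30, 42, 18] -> pop 30, enqueue [29], visited so far: [21, 2, 32, 19, 30]
  queue [42, 18, 29] -> pop 42, enqueue [44], visited so far: [21, 2, 32, 19, 30, 42]
  queue [18, 29, 44] -> pop 18, enqueue [8], visited so far: [21, 2, 32, 19, 30, 42, 18]
  queue [29, 44, 8] -> pop 29, enqueue [none], visited so far: [21, 2, 32, 19, 30, 42, 18, 29]
  queue [44, 8] -> pop 44, enqueue [none], visited so far: [21, 2, 32, 19, 30, 42, 18, 29, 44]
  queue [8] -> pop 8, enqueue [7], visited so far: [21, 2, 32, 19, 30, 42, 18, 29, 44, 8]
  queue [7] -> pop 7, enqueue [none], visited so far: [21, 2, 32, 19, 30, 42, 18, 29, 44, 8, 7]
Result: [21, 2, 32, 19, 30, 42, 18, 29, 44, 8, 7]


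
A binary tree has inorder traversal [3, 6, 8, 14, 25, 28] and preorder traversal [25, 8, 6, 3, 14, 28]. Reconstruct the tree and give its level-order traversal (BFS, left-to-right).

Inorder:  [3, 6, 8, 14, 25, 28]
Preorder: [25, 8, 6, 3, 14, 28]
Algorithm: preorder visits root first, so consume preorder in order;
for each root, split the current inorder slice at that value into
left-subtree inorder and right-subtree inorder, then recurse.
Recursive splits:
  root=25; inorder splits into left=[3, 6, 8, 14], right=[28]
  root=8; inorder splits into left=[3, 6], right=[14]
  root=6; inorder splits into left=[3], right=[]
  root=3; inorder splits into left=[], right=[]
  root=14; inorder splits into left=[], right=[]
  root=28; inorder splits into left=[], right=[]
Reconstructed level-order: [25, 8, 28, 6, 14, 3]


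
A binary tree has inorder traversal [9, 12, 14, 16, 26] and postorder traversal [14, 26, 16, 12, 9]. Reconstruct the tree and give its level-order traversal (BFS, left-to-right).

Inorder:   [9, 12, 14, 16, 26]
Postorder: [14, 26, 16, 12, 9]
Algorithm: postorder visits root last, so walk postorder right-to-left;
each value is the root of the current inorder slice — split it at that
value, recurse on the right subtree first, then the left.
Recursive splits:
  root=9; inorder splits into left=[], right=[12, 14, 16, 26]
  root=12; inorder splits into left=[], right=[14, 16, 26]
  root=16; inorder splits into left=[14], right=[26]
  root=26; inorder splits into left=[], right=[]
  root=14; inorder splits into left=[], right=[]
Reconstructed level-order: [9, 12, 16, 14, 26]


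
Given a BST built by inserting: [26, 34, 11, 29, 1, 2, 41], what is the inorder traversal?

Tree insertion order: [26, 34, 11, 29, 1, 2, 41]
Tree (level-order array): [26, 11, 34, 1, None, 29, 41, None, 2]
Inorder traversal: [1, 2, 11, 26, 29, 34, 41]


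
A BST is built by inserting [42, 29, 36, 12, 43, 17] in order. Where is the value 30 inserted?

Starting tree (level order): [42, 29, 43, 12, 36, None, None, None, 17]
Insertion path: 42 -> 29 -> 36
Result: insert 30 as left child of 36
Final tree (level order): [42, 29, 43, 12, 36, None, None, None, 17, 30]


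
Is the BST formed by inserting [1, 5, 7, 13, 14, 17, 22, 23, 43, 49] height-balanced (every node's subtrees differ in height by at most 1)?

Tree (level-order array): [1, None, 5, None, 7, None, 13, None, 14, None, 17, None, 22, None, 23, None, 43, None, 49]
Definition: a tree is height-balanced if, at every node, |h(left) - h(right)| <= 1 (empty subtree has height -1).
Bottom-up per-node check:
  node 49: h_left=-1, h_right=-1, diff=0 [OK], height=0
  node 43: h_left=-1, h_right=0, diff=1 [OK], height=1
  node 23: h_left=-1, h_right=1, diff=2 [FAIL (|-1-1|=2 > 1)], height=2
  node 22: h_left=-1, h_right=2, diff=3 [FAIL (|-1-2|=3 > 1)], height=3
  node 17: h_left=-1, h_right=3, diff=4 [FAIL (|-1-3|=4 > 1)], height=4
  node 14: h_left=-1, h_right=4, diff=5 [FAIL (|-1-4|=5 > 1)], height=5
  node 13: h_left=-1, h_right=5, diff=6 [FAIL (|-1-5|=6 > 1)], height=6
  node 7: h_left=-1, h_right=6, diff=7 [FAIL (|-1-6|=7 > 1)], height=7
  node 5: h_left=-1, h_right=7, diff=8 [FAIL (|-1-7|=8 > 1)], height=8
  node 1: h_left=-1, h_right=8, diff=9 [FAIL (|-1-8|=9 > 1)], height=9
Node 23 violates the condition: |-1 - 1| = 2 > 1.
Result: Not balanced


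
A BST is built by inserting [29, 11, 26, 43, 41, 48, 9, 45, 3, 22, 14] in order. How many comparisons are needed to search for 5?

Search path for 5: 29 -> 11 -> 9 -> 3
Found: False
Comparisons: 4


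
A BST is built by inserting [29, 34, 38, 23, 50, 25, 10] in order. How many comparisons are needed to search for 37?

Search path for 37: 29 -> 34 -> 38
Found: False
Comparisons: 3


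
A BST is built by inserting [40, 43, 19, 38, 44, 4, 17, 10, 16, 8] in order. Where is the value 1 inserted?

Starting tree (level order): [40, 19, 43, 4, 38, None, 44, None, 17, None, None, None, None, 10, None, 8, 16]
Insertion path: 40 -> 19 -> 4
Result: insert 1 as left child of 4
Final tree (level order): [40, 19, 43, 4, 38, None, 44, 1, 17, None, None, None, None, None, None, 10, None, 8, 16]


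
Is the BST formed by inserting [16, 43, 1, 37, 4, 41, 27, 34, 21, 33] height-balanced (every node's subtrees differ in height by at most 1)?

Tree (level-order array): [16, 1, 43, None, 4, 37, None, None, None, 27, 41, 21, 34, None, None, None, None, 33]
Definition: a tree is height-balanced if, at every node, |h(left) - h(right)| <= 1 (empty subtree has height -1).
Bottom-up per-node check:
  node 4: h_left=-1, h_right=-1, diff=0 [OK], height=0
  node 1: h_left=-1, h_right=0, diff=1 [OK], height=1
  node 21: h_left=-1, h_right=-1, diff=0 [OK], height=0
  node 33: h_left=-1, h_right=-1, diff=0 [OK], height=0
  node 34: h_left=0, h_right=-1, diff=1 [OK], height=1
  node 27: h_left=0, h_right=1, diff=1 [OK], height=2
  node 41: h_left=-1, h_right=-1, diff=0 [OK], height=0
  node 37: h_left=2, h_right=0, diff=2 [FAIL (|2-0|=2 > 1)], height=3
  node 43: h_left=3, h_right=-1, diff=4 [FAIL (|3--1|=4 > 1)], height=4
  node 16: h_left=1, h_right=4, diff=3 [FAIL (|1-4|=3 > 1)], height=5
Node 37 violates the condition: |2 - 0| = 2 > 1.
Result: Not balanced


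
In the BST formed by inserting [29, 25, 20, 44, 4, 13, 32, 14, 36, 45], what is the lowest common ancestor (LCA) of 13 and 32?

Tree insertion order: [29, 25, 20, 44, 4, 13, 32, 14, 36, 45]
Tree (level-order array): [29, 25, 44, 20, None, 32, 45, 4, None, None, 36, None, None, None, 13, None, None, None, 14]
In a BST, the LCA of p=13, q=32 is the first node v on the
root-to-leaf path with p <= v <= q (go left if both < v, right if both > v).
Walk from root:
  at 29: 13 <= 29 <= 32, this is the LCA
LCA = 29


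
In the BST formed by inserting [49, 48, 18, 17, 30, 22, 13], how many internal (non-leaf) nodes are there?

Tree built from: [49, 48, 18, 17, 30, 22, 13]
Tree (level-order array): [49, 48, None, 18, None, 17, 30, 13, None, 22]
Rule: An internal node has at least one child.
Per-node child counts:
  node 49: 1 child(ren)
  node 48: 1 child(ren)
  node 18: 2 child(ren)
  node 17: 1 child(ren)
  node 13: 0 child(ren)
  node 30: 1 child(ren)
  node 22: 0 child(ren)
Matching nodes: [49, 48, 18, 17, 30]
Count of internal (non-leaf) nodes: 5


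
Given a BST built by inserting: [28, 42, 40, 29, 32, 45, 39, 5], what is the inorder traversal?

Tree insertion order: [28, 42, 40, 29, 32, 45, 39, 5]
Tree (level-order array): [28, 5, 42, None, None, 40, 45, 29, None, None, None, None, 32, None, 39]
Inorder traversal: [5, 28, 29, 32, 39, 40, 42, 45]


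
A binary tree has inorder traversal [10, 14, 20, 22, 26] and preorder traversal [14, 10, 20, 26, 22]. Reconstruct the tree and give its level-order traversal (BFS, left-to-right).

Inorder:  [10, 14, 20, 22, 26]
Preorder: [14, 10, 20, 26, 22]
Algorithm: preorder visits root first, so consume preorder in order;
for each root, split the current inorder slice at that value into
left-subtree inorder and right-subtree inorder, then recurse.
Recursive splits:
  root=14; inorder splits into left=[10], right=[20, 22, 26]
  root=10; inorder splits into left=[], right=[]
  root=20; inorder splits into left=[], right=[22, 26]
  root=26; inorder splits into left=[22], right=[]
  root=22; inorder splits into left=[], right=[]
Reconstructed level-order: [14, 10, 20, 26, 22]


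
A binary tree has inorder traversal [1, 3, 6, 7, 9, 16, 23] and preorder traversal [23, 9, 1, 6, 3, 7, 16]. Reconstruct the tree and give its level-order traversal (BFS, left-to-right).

Inorder:  [1, 3, 6, 7, 9, 16, 23]
Preorder: [23, 9, 1, 6, 3, 7, 16]
Algorithm: preorder visits root first, so consume preorder in order;
for each root, split the current inorder slice at that value into
left-subtree inorder and right-subtree inorder, then recurse.
Recursive splits:
  root=23; inorder splits into left=[1, 3, 6, 7, 9, 16], right=[]
  root=9; inorder splits into left=[1, 3, 6, 7], right=[16]
  root=1; inorder splits into left=[], right=[3, 6, 7]
  root=6; inorder splits into left=[3], right=[7]
  root=3; inorder splits into left=[], right=[]
  root=7; inorder splits into left=[], right=[]
  root=16; inorder splits into left=[], right=[]
Reconstructed level-order: [23, 9, 1, 16, 6, 3, 7]


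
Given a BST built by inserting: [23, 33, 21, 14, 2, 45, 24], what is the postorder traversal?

Tree insertion order: [23, 33, 21, 14, 2, 45, 24]
Tree (level-order array): [23, 21, 33, 14, None, 24, 45, 2]
Postorder traversal: [2, 14, 21, 24, 45, 33, 23]


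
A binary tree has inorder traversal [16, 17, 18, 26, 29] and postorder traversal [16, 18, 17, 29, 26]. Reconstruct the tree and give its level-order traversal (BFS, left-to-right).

Inorder:   [16, 17, 18, 26, 29]
Postorder: [16, 18, 17, 29, 26]
Algorithm: postorder visits root last, so walk postorder right-to-left;
each value is the root of the current inorder slice — split it at that
value, recurse on the right subtree first, then the left.
Recursive splits:
  root=26; inorder splits into left=[16, 17, 18], right=[29]
  root=29; inorder splits into left=[], right=[]
  root=17; inorder splits into left=[16], right=[18]
  root=18; inorder splits into left=[], right=[]
  root=16; inorder splits into left=[], right=[]
Reconstructed level-order: [26, 17, 29, 16, 18]


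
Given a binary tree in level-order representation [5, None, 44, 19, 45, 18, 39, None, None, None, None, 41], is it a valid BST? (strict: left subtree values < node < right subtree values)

Level-order array: [5, None, 44, 19, 45, 18, 39, None, None, None, None, 41]
Validate using subtree bounds (lo, hi): at each node, require lo < value < hi,
then recurse left with hi=value and right with lo=value.
Preorder trace (stopping at first violation):
  at node 5 with bounds (-inf, +inf): OK
  at node 44 with bounds (5, +inf): OK
  at node 19 with bounds (5, 44): OK
  at node 18 with bounds (5, 19): OK
  at node 39 with bounds (19, 44): OK
  at node 41 with bounds (19, 39): VIOLATION
Node 41 violates its bound: not (19 < 41 < 39).
Result: Not a valid BST


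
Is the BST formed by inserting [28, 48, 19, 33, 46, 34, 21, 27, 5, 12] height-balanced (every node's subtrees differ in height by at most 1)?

Tree (level-order array): [28, 19, 48, 5, 21, 33, None, None, 12, None, 27, None, 46, None, None, None, None, 34]
Definition: a tree is height-balanced if, at every node, |h(left) - h(right)| <= 1 (empty subtree has height -1).
Bottom-up per-node check:
  node 12: h_left=-1, h_right=-1, diff=0 [OK], height=0
  node 5: h_left=-1, h_right=0, diff=1 [OK], height=1
  node 27: h_left=-1, h_right=-1, diff=0 [OK], height=0
  node 21: h_left=-1, h_right=0, diff=1 [OK], height=1
  node 19: h_left=1, h_right=1, diff=0 [OK], height=2
  node 34: h_left=-1, h_right=-1, diff=0 [OK], height=0
  node 46: h_left=0, h_right=-1, diff=1 [OK], height=1
  node 33: h_left=-1, h_right=1, diff=2 [FAIL (|-1-1|=2 > 1)], height=2
  node 48: h_left=2, h_right=-1, diff=3 [FAIL (|2--1|=3 > 1)], height=3
  node 28: h_left=2, h_right=3, diff=1 [OK], height=4
Node 33 violates the condition: |-1 - 1| = 2 > 1.
Result: Not balanced


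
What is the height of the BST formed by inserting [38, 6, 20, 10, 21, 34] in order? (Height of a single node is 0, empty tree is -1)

Insertion order: [38, 6, 20, 10, 21, 34]
Tree (level-order array): [38, 6, None, None, 20, 10, 21, None, None, None, 34]
Compute height bottom-up (empty subtree = -1):
  height(10) = 1 + max(-1, -1) = 0
  height(34) = 1 + max(-1, -1) = 0
  height(21) = 1 + max(-1, 0) = 1
  height(20) = 1 + max(0, 1) = 2
  height(6) = 1 + max(-1, 2) = 3
  height(38) = 1 + max(3, -1) = 4
Height = 4


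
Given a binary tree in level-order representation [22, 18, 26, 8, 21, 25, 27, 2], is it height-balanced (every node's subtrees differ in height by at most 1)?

Tree (level-order array): [22, 18, 26, 8, 21, 25, 27, 2]
Definition: a tree is height-balanced if, at every node, |h(left) - h(right)| <= 1 (empty subtree has height -1).
Bottom-up per-node check:
  node 2: h_left=-1, h_right=-1, diff=0 [OK], height=0
  node 8: h_left=0, h_right=-1, diff=1 [OK], height=1
  node 21: h_left=-1, h_right=-1, diff=0 [OK], height=0
  node 18: h_left=1, h_right=0, diff=1 [OK], height=2
  node 25: h_left=-1, h_right=-1, diff=0 [OK], height=0
  node 27: h_left=-1, h_right=-1, diff=0 [OK], height=0
  node 26: h_left=0, h_right=0, diff=0 [OK], height=1
  node 22: h_left=2, h_right=1, diff=1 [OK], height=3
All nodes satisfy the balance condition.
Result: Balanced


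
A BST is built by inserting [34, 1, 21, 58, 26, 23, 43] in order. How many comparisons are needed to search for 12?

Search path for 12: 34 -> 1 -> 21
Found: False
Comparisons: 3


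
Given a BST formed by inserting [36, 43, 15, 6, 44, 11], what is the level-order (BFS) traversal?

Tree insertion order: [36, 43, 15, 6, 44, 11]
Tree (level-order array): [36, 15, 43, 6, None, None, 44, None, 11]
BFS from the root, enqueuing left then right child of each popped node:
  queue [36] -> pop 36, enqueue [15, 43], visited so far: [36]
  queue [15, 43] -> pop 15, enqueue [6], visited so far: [36, 15]
  queue [43, 6] -> pop 43, enqueue [44], visited so far: [36, 15, 43]
  queue [6, 44] -> pop 6, enqueue [11], visited so far: [36, 15, 43, 6]
  queue [44, 11] -> pop 44, enqueue [none], visited so far: [36, 15, 43, 6, 44]
  queue [11] -> pop 11, enqueue [none], visited so far: [36, 15, 43, 6, 44, 11]
Result: [36, 15, 43, 6, 44, 11]


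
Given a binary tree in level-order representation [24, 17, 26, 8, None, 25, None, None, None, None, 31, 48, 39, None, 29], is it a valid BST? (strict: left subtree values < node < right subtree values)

Level-order array: [24, 17, 26, 8, None, 25, None, None, None, None, 31, 48, 39, None, 29]
Validate using subtree bounds (lo, hi): at each node, require lo < value < hi,
then recurse left with hi=value and right with lo=value.
Preorder trace (stopping at first violation):
  at node 24 with bounds (-inf, +inf): OK
  at node 17 with bounds (-inf, 24): OK
  at node 8 with bounds (-inf, 17): OK
  at node 26 with bounds (24, +inf): OK
  at node 25 with bounds (24, 26): OK
  at node 31 with bounds (25, 26): VIOLATION
Node 31 violates its bound: not (25 < 31 < 26).
Result: Not a valid BST


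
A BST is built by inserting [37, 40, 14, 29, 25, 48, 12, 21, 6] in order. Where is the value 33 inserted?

Starting tree (level order): [37, 14, 40, 12, 29, None, 48, 6, None, 25, None, None, None, None, None, 21]
Insertion path: 37 -> 14 -> 29
Result: insert 33 as right child of 29
Final tree (level order): [37, 14, 40, 12, 29, None, 48, 6, None, 25, 33, None, None, None, None, 21]


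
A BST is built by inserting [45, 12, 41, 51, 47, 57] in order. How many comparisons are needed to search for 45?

Search path for 45: 45
Found: True
Comparisons: 1


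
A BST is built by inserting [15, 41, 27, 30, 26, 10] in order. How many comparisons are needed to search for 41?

Search path for 41: 15 -> 41
Found: True
Comparisons: 2


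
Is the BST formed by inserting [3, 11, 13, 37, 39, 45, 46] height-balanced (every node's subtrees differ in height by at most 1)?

Tree (level-order array): [3, None, 11, None, 13, None, 37, None, 39, None, 45, None, 46]
Definition: a tree is height-balanced if, at every node, |h(left) - h(right)| <= 1 (empty subtree has height -1).
Bottom-up per-node check:
  node 46: h_left=-1, h_right=-1, diff=0 [OK], height=0
  node 45: h_left=-1, h_right=0, diff=1 [OK], height=1
  node 39: h_left=-1, h_right=1, diff=2 [FAIL (|-1-1|=2 > 1)], height=2
  node 37: h_left=-1, h_right=2, diff=3 [FAIL (|-1-2|=3 > 1)], height=3
  node 13: h_left=-1, h_right=3, diff=4 [FAIL (|-1-3|=4 > 1)], height=4
  node 11: h_left=-1, h_right=4, diff=5 [FAIL (|-1-4|=5 > 1)], height=5
  node 3: h_left=-1, h_right=5, diff=6 [FAIL (|-1-5|=6 > 1)], height=6
Node 39 violates the condition: |-1 - 1| = 2 > 1.
Result: Not balanced


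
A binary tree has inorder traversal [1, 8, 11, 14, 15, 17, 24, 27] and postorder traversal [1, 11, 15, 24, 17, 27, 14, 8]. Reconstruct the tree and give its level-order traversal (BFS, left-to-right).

Inorder:   [1, 8, 11, 14, 15, 17, 24, 27]
Postorder: [1, 11, 15, 24, 17, 27, 14, 8]
Algorithm: postorder visits root last, so walk postorder right-to-left;
each value is the root of the current inorder slice — split it at that
value, recurse on the right subtree first, then the left.
Recursive splits:
  root=8; inorder splits into left=[1], right=[11, 14, 15, 17, 24, 27]
  root=14; inorder splits into left=[11], right=[15, 17, 24, 27]
  root=27; inorder splits into left=[15, 17, 24], right=[]
  root=17; inorder splits into left=[15], right=[24]
  root=24; inorder splits into left=[], right=[]
  root=15; inorder splits into left=[], right=[]
  root=11; inorder splits into left=[], right=[]
  root=1; inorder splits into left=[], right=[]
Reconstructed level-order: [8, 1, 14, 11, 27, 17, 15, 24]


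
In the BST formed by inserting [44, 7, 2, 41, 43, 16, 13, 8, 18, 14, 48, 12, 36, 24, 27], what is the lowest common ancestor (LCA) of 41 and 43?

Tree insertion order: [44, 7, 2, 41, 43, 16, 13, 8, 18, 14, 48, 12, 36, 24, 27]
Tree (level-order array): [44, 7, 48, 2, 41, None, None, None, None, 16, 43, 13, 18, None, None, 8, 14, None, 36, None, 12, None, None, 24, None, None, None, None, 27]
In a BST, the LCA of p=41, q=43 is the first node v on the
root-to-leaf path with p <= v <= q (go left if both < v, right if both > v).
Walk from root:
  at 44: both 41 and 43 < 44, go left
  at 7: both 41 and 43 > 7, go right
  at 41: 41 <= 41 <= 43, this is the LCA
LCA = 41


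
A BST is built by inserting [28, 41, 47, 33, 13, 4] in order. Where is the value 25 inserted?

Starting tree (level order): [28, 13, 41, 4, None, 33, 47]
Insertion path: 28 -> 13
Result: insert 25 as right child of 13
Final tree (level order): [28, 13, 41, 4, 25, 33, 47]


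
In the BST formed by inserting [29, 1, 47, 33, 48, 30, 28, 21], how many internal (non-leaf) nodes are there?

Tree built from: [29, 1, 47, 33, 48, 30, 28, 21]
Tree (level-order array): [29, 1, 47, None, 28, 33, 48, 21, None, 30]
Rule: An internal node has at least one child.
Per-node child counts:
  node 29: 2 child(ren)
  node 1: 1 child(ren)
  node 28: 1 child(ren)
  node 21: 0 child(ren)
  node 47: 2 child(ren)
  node 33: 1 child(ren)
  node 30: 0 child(ren)
  node 48: 0 child(ren)
Matching nodes: [29, 1, 28, 47, 33]
Count of internal (non-leaf) nodes: 5


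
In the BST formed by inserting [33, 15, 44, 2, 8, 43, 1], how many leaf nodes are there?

Tree built from: [33, 15, 44, 2, 8, 43, 1]
Tree (level-order array): [33, 15, 44, 2, None, 43, None, 1, 8]
Rule: A leaf has 0 children.
Per-node child counts:
  node 33: 2 child(ren)
  node 15: 1 child(ren)
  node 2: 2 child(ren)
  node 1: 0 child(ren)
  node 8: 0 child(ren)
  node 44: 1 child(ren)
  node 43: 0 child(ren)
Matching nodes: [1, 8, 43]
Count of leaf nodes: 3


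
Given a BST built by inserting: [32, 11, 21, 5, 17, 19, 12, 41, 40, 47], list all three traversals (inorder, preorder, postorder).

Tree insertion order: [32, 11, 21, 5, 17, 19, 12, 41, 40, 47]
Tree (level-order array): [32, 11, 41, 5, 21, 40, 47, None, None, 17, None, None, None, None, None, 12, 19]
Inorder (L, root, R): [5, 11, 12, 17, 19, 21, 32, 40, 41, 47]
Preorder (root, L, R): [32, 11, 5, 21, 17, 12, 19, 41, 40, 47]
Postorder (L, R, root): [5, 12, 19, 17, 21, 11, 40, 47, 41, 32]


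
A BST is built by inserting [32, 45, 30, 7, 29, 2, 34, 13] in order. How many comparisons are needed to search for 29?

Search path for 29: 32 -> 30 -> 7 -> 29
Found: True
Comparisons: 4


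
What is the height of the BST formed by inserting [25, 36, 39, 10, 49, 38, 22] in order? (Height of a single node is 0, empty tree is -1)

Insertion order: [25, 36, 39, 10, 49, 38, 22]
Tree (level-order array): [25, 10, 36, None, 22, None, 39, None, None, 38, 49]
Compute height bottom-up (empty subtree = -1):
  height(22) = 1 + max(-1, -1) = 0
  height(10) = 1 + max(-1, 0) = 1
  height(38) = 1 + max(-1, -1) = 0
  height(49) = 1 + max(-1, -1) = 0
  height(39) = 1 + max(0, 0) = 1
  height(36) = 1 + max(-1, 1) = 2
  height(25) = 1 + max(1, 2) = 3
Height = 3


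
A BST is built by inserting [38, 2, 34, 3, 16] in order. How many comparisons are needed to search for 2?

Search path for 2: 38 -> 2
Found: True
Comparisons: 2


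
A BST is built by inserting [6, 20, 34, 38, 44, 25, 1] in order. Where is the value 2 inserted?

Starting tree (level order): [6, 1, 20, None, None, None, 34, 25, 38, None, None, None, 44]
Insertion path: 6 -> 1
Result: insert 2 as right child of 1
Final tree (level order): [6, 1, 20, None, 2, None, 34, None, None, 25, 38, None, None, None, 44]


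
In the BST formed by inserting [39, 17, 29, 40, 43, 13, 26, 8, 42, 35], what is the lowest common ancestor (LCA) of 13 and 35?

Tree insertion order: [39, 17, 29, 40, 43, 13, 26, 8, 42, 35]
Tree (level-order array): [39, 17, 40, 13, 29, None, 43, 8, None, 26, 35, 42]
In a BST, the LCA of p=13, q=35 is the first node v on the
root-to-leaf path with p <= v <= q (go left if both < v, right if both > v).
Walk from root:
  at 39: both 13 and 35 < 39, go left
  at 17: 13 <= 17 <= 35, this is the LCA
LCA = 17


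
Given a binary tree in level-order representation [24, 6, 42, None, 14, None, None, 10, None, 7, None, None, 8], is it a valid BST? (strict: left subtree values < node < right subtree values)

Level-order array: [24, 6, 42, None, 14, None, None, 10, None, 7, None, None, 8]
Validate using subtree bounds (lo, hi): at each node, require lo < value < hi,
then recurse left with hi=value and right with lo=value.
Preorder trace (stopping at first violation):
  at node 24 with bounds (-inf, +inf): OK
  at node 6 with bounds (-inf, 24): OK
  at node 14 with bounds (6, 24): OK
  at node 10 with bounds (6, 14): OK
  at node 7 with bounds (6, 10): OK
  at node 8 with bounds (7, 10): OK
  at node 42 with bounds (24, +inf): OK
No violation found at any node.
Result: Valid BST


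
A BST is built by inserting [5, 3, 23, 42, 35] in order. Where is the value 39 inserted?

Starting tree (level order): [5, 3, 23, None, None, None, 42, 35]
Insertion path: 5 -> 23 -> 42 -> 35
Result: insert 39 as right child of 35
Final tree (level order): [5, 3, 23, None, None, None, 42, 35, None, None, 39]


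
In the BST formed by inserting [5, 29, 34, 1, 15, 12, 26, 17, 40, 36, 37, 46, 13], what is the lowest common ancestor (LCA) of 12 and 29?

Tree insertion order: [5, 29, 34, 1, 15, 12, 26, 17, 40, 36, 37, 46, 13]
Tree (level-order array): [5, 1, 29, None, None, 15, 34, 12, 26, None, 40, None, 13, 17, None, 36, 46, None, None, None, None, None, 37]
In a BST, the LCA of p=12, q=29 is the first node v on the
root-to-leaf path with p <= v <= q (go left if both < v, right if both > v).
Walk from root:
  at 5: both 12 and 29 > 5, go right
  at 29: 12 <= 29 <= 29, this is the LCA
LCA = 29


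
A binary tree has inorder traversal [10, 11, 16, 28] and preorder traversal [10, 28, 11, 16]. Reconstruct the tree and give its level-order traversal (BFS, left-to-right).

Inorder:  [10, 11, 16, 28]
Preorder: [10, 28, 11, 16]
Algorithm: preorder visits root first, so consume preorder in order;
for each root, split the current inorder slice at that value into
left-subtree inorder and right-subtree inorder, then recurse.
Recursive splits:
  root=10; inorder splits into left=[], right=[11, 16, 28]
  root=28; inorder splits into left=[11, 16], right=[]
  root=11; inorder splits into left=[], right=[16]
  root=16; inorder splits into left=[], right=[]
Reconstructed level-order: [10, 28, 11, 16]


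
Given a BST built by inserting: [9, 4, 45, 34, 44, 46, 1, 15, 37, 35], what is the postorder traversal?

Tree insertion order: [9, 4, 45, 34, 44, 46, 1, 15, 37, 35]
Tree (level-order array): [9, 4, 45, 1, None, 34, 46, None, None, 15, 44, None, None, None, None, 37, None, 35]
Postorder traversal: [1, 4, 15, 35, 37, 44, 34, 46, 45, 9]


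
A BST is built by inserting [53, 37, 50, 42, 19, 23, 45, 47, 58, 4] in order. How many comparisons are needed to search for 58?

Search path for 58: 53 -> 58
Found: True
Comparisons: 2


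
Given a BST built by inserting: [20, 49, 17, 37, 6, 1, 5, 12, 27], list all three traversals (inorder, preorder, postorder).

Tree insertion order: [20, 49, 17, 37, 6, 1, 5, 12, 27]
Tree (level-order array): [20, 17, 49, 6, None, 37, None, 1, 12, 27, None, None, 5]
Inorder (L, root, R): [1, 5, 6, 12, 17, 20, 27, 37, 49]
Preorder (root, L, R): [20, 17, 6, 1, 5, 12, 49, 37, 27]
Postorder (L, R, root): [5, 1, 12, 6, 17, 27, 37, 49, 20]


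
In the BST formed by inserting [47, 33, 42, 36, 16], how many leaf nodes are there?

Tree built from: [47, 33, 42, 36, 16]
Tree (level-order array): [47, 33, None, 16, 42, None, None, 36]
Rule: A leaf has 0 children.
Per-node child counts:
  node 47: 1 child(ren)
  node 33: 2 child(ren)
  node 16: 0 child(ren)
  node 42: 1 child(ren)
  node 36: 0 child(ren)
Matching nodes: [16, 36]
Count of leaf nodes: 2


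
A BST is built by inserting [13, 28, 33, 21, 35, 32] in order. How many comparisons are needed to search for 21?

Search path for 21: 13 -> 28 -> 21
Found: True
Comparisons: 3


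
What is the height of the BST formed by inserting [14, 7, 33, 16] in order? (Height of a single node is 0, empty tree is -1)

Insertion order: [14, 7, 33, 16]
Tree (level-order array): [14, 7, 33, None, None, 16]
Compute height bottom-up (empty subtree = -1):
  height(7) = 1 + max(-1, -1) = 0
  height(16) = 1 + max(-1, -1) = 0
  height(33) = 1 + max(0, -1) = 1
  height(14) = 1 + max(0, 1) = 2
Height = 2


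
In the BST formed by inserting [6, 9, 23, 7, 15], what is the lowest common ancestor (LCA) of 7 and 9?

Tree insertion order: [6, 9, 23, 7, 15]
Tree (level-order array): [6, None, 9, 7, 23, None, None, 15]
In a BST, the LCA of p=7, q=9 is the first node v on the
root-to-leaf path with p <= v <= q (go left if both < v, right if both > v).
Walk from root:
  at 6: both 7 and 9 > 6, go right
  at 9: 7 <= 9 <= 9, this is the LCA
LCA = 9


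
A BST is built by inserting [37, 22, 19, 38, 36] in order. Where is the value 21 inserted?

Starting tree (level order): [37, 22, 38, 19, 36]
Insertion path: 37 -> 22 -> 19
Result: insert 21 as right child of 19
Final tree (level order): [37, 22, 38, 19, 36, None, None, None, 21]


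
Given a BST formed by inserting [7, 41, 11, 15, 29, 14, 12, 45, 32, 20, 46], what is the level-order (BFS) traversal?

Tree insertion order: [7, 41, 11, 15, 29, 14, 12, 45, 32, 20, 46]
Tree (level-order array): [7, None, 41, 11, 45, None, 15, None, 46, 14, 29, None, None, 12, None, 20, 32]
BFS from the root, enqueuing left then right child of each popped node:
  queue [7] -> pop 7, enqueue [41], visited so far: [7]
  queue [41] -> pop 41, enqueue [11, 45], visited so far: [7, 41]
  queue [11, 45] -> pop 11, enqueue [15], visited so far: [7, 41, 11]
  queue [45, 15] -> pop 45, enqueue [46], visited so far: [7, 41, 11, 45]
  queue [15, 46] -> pop 15, enqueue [14, 29], visited so far: [7, 41, 11, 45, 15]
  queue [46, 14, 29] -> pop 46, enqueue [none], visited so far: [7, 41, 11, 45, 15, 46]
  queue [14, 29] -> pop 14, enqueue [12], visited so far: [7, 41, 11, 45, 15, 46, 14]
  queue [29, 12] -> pop 29, enqueue [20, 32], visited so far: [7, 41, 11, 45, 15, 46, 14, 29]
  queue [12, 20, 32] -> pop 12, enqueue [none], visited so far: [7, 41, 11, 45, 15, 46, 14, 29, 12]
  queue [20, 32] -> pop 20, enqueue [none], visited so far: [7, 41, 11, 45, 15, 46, 14, 29, 12, 20]
  queue [32] -> pop 32, enqueue [none], visited so far: [7, 41, 11, 45, 15, 46, 14, 29, 12, 20, 32]
Result: [7, 41, 11, 45, 15, 46, 14, 29, 12, 20, 32]


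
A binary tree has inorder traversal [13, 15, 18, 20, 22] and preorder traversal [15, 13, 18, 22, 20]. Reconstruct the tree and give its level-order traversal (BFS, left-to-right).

Inorder:  [13, 15, 18, 20, 22]
Preorder: [15, 13, 18, 22, 20]
Algorithm: preorder visits root first, so consume preorder in order;
for each root, split the current inorder slice at that value into
left-subtree inorder and right-subtree inorder, then recurse.
Recursive splits:
  root=15; inorder splits into left=[13], right=[18, 20, 22]
  root=13; inorder splits into left=[], right=[]
  root=18; inorder splits into left=[], right=[20, 22]
  root=22; inorder splits into left=[20], right=[]
  root=20; inorder splits into left=[], right=[]
Reconstructed level-order: [15, 13, 18, 22, 20]


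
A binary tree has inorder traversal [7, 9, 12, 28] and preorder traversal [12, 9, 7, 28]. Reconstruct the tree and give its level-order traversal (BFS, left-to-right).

Inorder:  [7, 9, 12, 28]
Preorder: [12, 9, 7, 28]
Algorithm: preorder visits root first, so consume preorder in order;
for each root, split the current inorder slice at that value into
left-subtree inorder and right-subtree inorder, then recurse.
Recursive splits:
  root=12; inorder splits into left=[7, 9], right=[28]
  root=9; inorder splits into left=[7], right=[]
  root=7; inorder splits into left=[], right=[]
  root=28; inorder splits into left=[], right=[]
Reconstructed level-order: [12, 9, 28, 7]


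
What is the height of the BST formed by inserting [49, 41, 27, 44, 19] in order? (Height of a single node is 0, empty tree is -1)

Insertion order: [49, 41, 27, 44, 19]
Tree (level-order array): [49, 41, None, 27, 44, 19]
Compute height bottom-up (empty subtree = -1):
  height(19) = 1 + max(-1, -1) = 0
  height(27) = 1 + max(0, -1) = 1
  height(44) = 1 + max(-1, -1) = 0
  height(41) = 1 + max(1, 0) = 2
  height(49) = 1 + max(2, -1) = 3
Height = 3
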